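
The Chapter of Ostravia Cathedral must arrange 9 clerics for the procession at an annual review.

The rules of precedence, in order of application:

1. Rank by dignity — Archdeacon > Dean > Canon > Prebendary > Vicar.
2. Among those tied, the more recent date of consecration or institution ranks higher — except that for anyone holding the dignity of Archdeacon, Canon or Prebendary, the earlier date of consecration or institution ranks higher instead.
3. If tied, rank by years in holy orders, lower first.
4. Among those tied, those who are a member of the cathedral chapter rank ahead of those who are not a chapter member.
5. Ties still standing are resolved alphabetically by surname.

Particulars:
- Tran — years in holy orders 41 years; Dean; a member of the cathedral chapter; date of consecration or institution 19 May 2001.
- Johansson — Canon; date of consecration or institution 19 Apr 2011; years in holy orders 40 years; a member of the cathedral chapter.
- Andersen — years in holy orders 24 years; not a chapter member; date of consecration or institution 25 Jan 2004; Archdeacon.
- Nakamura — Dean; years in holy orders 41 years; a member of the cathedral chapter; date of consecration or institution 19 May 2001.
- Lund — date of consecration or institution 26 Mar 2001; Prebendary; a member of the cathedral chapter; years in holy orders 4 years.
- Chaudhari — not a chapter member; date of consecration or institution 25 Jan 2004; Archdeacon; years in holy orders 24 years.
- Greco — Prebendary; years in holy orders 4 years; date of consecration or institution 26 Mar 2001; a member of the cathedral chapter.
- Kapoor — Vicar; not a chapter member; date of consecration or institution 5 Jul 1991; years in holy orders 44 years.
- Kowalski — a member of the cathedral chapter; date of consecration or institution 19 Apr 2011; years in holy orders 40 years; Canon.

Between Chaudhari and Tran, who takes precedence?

By dignity: Andersen and Chaudhari (Archdeacon); then Nakamura and Tran (Dean); then Johansson and Kowalski (Canon); then Greco and Lund (Prebendary); then Kapoor (Vicar).
Andersen and Chaudhari both have date of consecration or institution 25 Jan 2004, so the next rule applies.
Andersen and Chaudhari both have years in holy orders 24 years, so the next rule applies.
Andersen and Chaudhari are each not a chapter member, so the next rule applies.
Among Andersen and Chaudhari, alphabetically by surname: Andersen before Chaudhari.
Nakamura and Tran both have date of consecration or institution 19 May 2001, so the next rule applies.
Nakamura and Tran both have years in holy orders 41 years, so the next rule applies.
Nakamura and Tran are each a member of the cathedral chapter, so the next rule applies.
Among Nakamura and Tran, alphabetically by surname: Nakamura before Tran.
Johansson and Kowalski both have date of consecration or institution 19 Apr 2011, so the next rule applies.
Johansson and Kowalski both have years in holy orders 40 years, so the next rule applies.
Johansson and Kowalski are each a member of the cathedral chapter, so the next rule applies.
Among Johansson and Kowalski, alphabetically by surname: Johansson before Kowalski.
Greco and Lund both have date of consecration or institution 26 Mar 2001, so the next rule applies.
Greco and Lund both have years in holy orders 4 years, so the next rule applies.
Greco and Lund are each a member of the cathedral chapter, so the next rule applies.
Among Greco and Lund, alphabetically by surname: Greco before Lund.
So Chaudhari takes precedence.

Chaudhari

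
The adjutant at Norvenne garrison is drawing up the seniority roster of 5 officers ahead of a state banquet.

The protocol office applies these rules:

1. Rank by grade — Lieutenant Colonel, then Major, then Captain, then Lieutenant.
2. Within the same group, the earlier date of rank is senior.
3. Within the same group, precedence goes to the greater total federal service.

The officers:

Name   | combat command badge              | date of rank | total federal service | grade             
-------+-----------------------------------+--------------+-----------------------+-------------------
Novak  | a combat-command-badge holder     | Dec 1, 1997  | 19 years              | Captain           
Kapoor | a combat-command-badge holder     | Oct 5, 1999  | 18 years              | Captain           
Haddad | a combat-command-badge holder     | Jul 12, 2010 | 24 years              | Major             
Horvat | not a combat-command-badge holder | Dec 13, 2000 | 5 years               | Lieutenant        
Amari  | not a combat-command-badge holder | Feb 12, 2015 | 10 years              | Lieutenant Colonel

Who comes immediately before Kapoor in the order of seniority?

Novak

By grade: Amari (Lieutenant Colonel); then Haddad (Major); then Novak and Kapoor (Captain); then Horvat (Lieutenant).
Among Novak and Kapoor, by date of rank (earlier first): Novak (Dec 1, 1997) before Kapoor (Oct 5, 1999).
Order: Amari, Haddad, Novak, Kapoor, Horvat.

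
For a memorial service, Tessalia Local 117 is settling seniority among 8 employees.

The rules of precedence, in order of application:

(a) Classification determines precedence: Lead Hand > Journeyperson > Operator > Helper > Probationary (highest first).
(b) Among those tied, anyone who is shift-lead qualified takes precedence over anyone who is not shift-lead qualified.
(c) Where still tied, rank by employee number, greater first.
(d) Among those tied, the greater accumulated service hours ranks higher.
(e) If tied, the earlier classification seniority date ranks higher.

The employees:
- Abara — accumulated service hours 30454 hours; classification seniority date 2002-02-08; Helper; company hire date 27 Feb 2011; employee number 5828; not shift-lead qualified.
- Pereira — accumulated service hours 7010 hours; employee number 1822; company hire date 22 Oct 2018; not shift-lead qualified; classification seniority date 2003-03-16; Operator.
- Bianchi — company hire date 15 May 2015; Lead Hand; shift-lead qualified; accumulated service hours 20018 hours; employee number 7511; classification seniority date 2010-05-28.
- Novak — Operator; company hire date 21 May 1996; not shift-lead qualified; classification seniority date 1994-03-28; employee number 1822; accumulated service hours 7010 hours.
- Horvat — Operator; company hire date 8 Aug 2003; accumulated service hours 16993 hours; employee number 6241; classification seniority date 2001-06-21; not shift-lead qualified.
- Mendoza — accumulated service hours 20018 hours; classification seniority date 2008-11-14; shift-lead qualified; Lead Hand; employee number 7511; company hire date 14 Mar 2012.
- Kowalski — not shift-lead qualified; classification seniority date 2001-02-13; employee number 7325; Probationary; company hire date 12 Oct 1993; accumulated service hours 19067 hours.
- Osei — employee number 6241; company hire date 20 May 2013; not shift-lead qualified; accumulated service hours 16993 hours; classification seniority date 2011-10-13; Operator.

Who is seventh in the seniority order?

By classification: Mendoza and Bianchi (Lead Hand); then Horvat, Osei, Novak and Pereira (Operator); then Abara (Helper); then Kowalski (Probationary).
Mendoza and Bianchi are each shift-lead qualified, so the next rule applies.
Mendoza and Bianchi both have employee number 7511, so the next rule applies.
Mendoza and Bianchi both have accumulated service hours 20018 hours, so the next rule applies.
Among Mendoza and Bianchi, by classification seniority date (earlier first): Mendoza (2008-11-14) before Bianchi (2010-05-28).
Horvat, Osei, Novak and Pereira are each not shift-lead qualified, so the next rule applies.
Among Horvat, Osei, Novak and Pereira, by employee number (higher first): Horvat and Osei (6241) before Novak and Pereira (1822).
Horvat and Osei both have accumulated service hours 16993 hours, so the next rule applies.
Among Horvat and Osei, by classification seniority date (earlier first): Horvat (2001-06-21) before Osei (2011-10-13).
Novak and Pereira both have accumulated service hours 7010 hours, so the next rule applies.
Among Novak and Pereira, by classification seniority date (earlier first): Novak (1994-03-28) before Pereira (2003-03-16).
Order: Mendoza, Bianchi, Horvat, Osei, Novak, Pereira, Abara, Kowalski.

Abara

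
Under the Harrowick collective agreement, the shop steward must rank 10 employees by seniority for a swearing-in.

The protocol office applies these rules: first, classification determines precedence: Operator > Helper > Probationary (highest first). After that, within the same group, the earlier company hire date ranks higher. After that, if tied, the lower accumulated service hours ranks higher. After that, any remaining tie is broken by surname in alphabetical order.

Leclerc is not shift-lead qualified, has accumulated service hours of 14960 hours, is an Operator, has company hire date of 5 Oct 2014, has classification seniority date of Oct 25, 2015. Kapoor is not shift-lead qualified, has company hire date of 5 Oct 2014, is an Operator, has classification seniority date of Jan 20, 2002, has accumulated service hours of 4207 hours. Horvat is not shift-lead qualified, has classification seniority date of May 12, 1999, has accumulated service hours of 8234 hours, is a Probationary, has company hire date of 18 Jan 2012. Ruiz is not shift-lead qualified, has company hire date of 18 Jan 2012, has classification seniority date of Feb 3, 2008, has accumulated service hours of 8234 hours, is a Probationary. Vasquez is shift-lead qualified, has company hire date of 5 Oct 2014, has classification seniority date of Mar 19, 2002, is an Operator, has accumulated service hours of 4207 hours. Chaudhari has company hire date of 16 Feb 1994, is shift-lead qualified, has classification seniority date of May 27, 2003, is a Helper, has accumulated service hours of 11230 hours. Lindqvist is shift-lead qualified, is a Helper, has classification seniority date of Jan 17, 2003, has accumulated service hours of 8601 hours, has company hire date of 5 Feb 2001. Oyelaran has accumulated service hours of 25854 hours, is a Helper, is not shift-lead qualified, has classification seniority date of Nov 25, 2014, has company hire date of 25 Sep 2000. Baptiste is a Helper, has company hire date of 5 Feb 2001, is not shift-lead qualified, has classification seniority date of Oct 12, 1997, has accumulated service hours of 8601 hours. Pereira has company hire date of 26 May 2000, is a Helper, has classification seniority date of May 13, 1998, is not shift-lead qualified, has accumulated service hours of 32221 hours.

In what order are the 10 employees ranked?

By classification: Kapoor, Vasquez and Leclerc (Operator); then Chaudhari, Pereira, Oyelaran, Baptiste and Lindqvist (Helper); then Horvat and Ruiz (Probationary).
Kapoor, Vasquez and Leclerc all have company hire date 5 Oct 2014, so the next rule applies.
Among Kapoor, Vasquez and Leclerc, by accumulated service hours (lower first): Kapoor and Vasquez (4207 hours) before Leclerc (14960 hours).
Among Kapoor and Vasquez, alphabetically by surname: Kapoor before Vasquez.
Among Chaudhari, Pereira, Oyelaran, Baptiste and Lindqvist, by company hire date (earlier first): Chaudhari (16 Feb 1994) before Pereira (26 May 2000) before Oyelaran (25 Sep 2000) before Baptiste and Lindqvist (5 Feb 2001).
Baptiste and Lindqvist both have accumulated service hours 8601 hours, so the next rule applies.
Among Baptiste and Lindqvist, alphabetically by surname: Baptiste before Lindqvist.
Horvat and Ruiz both have company hire date 18 Jan 2012, so the next rule applies.
Horvat and Ruiz both have accumulated service hours 8234 hours, so the next rule applies.
Among Horvat and Ruiz, alphabetically by surname: Horvat before Ruiz.
Full order: Kapoor, Vasquez, Leclerc, Chaudhari, Pereira, Oyelaran, Baptiste, Lindqvist, Horvat, Ruiz.

Kapoor, Vasquez, Leclerc, Chaudhari, Pereira, Oyelaran, Baptiste, Lindqvist, Horvat, Ruiz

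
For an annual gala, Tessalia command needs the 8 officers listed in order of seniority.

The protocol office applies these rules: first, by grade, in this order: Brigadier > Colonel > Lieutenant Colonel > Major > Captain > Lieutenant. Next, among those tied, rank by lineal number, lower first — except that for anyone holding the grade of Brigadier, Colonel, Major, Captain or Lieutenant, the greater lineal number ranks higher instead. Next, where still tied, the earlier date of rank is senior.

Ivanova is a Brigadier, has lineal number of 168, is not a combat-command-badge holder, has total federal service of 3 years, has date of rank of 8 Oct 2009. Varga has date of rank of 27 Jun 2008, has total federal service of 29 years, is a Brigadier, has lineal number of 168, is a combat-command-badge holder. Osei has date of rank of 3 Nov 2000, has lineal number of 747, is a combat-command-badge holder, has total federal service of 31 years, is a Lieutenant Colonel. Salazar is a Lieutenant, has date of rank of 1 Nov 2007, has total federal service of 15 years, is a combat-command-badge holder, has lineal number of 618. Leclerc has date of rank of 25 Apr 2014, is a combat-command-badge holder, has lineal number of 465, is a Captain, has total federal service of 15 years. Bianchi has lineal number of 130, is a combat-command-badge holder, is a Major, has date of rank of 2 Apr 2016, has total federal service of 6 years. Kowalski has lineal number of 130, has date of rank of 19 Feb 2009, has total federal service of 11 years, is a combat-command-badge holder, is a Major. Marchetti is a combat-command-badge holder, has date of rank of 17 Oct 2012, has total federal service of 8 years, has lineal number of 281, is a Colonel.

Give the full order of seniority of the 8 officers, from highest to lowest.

By grade: Varga and Ivanova (Brigadier); then Marchetti (Colonel); then Osei (Lieutenant Colonel); then Kowalski and Bianchi (Major); then Leclerc (Captain); then Salazar (Lieutenant).
Varga and Ivanova both have lineal number 168, so the next rule applies.
Among Varga and Ivanova, by date of rank (earlier first): Varga (27 Jun 2008) before Ivanova (8 Oct 2009).
Kowalski and Bianchi both have lineal number 130, so the next rule applies.
Among Kowalski and Bianchi, by date of rank (earlier first): Kowalski (19 Feb 2009) before Bianchi (2 Apr 2016).
Full order: Varga, Ivanova, Marchetti, Osei, Kowalski, Bianchi, Leclerc, Salazar.

Varga, Ivanova, Marchetti, Osei, Kowalski, Bianchi, Leclerc, Salazar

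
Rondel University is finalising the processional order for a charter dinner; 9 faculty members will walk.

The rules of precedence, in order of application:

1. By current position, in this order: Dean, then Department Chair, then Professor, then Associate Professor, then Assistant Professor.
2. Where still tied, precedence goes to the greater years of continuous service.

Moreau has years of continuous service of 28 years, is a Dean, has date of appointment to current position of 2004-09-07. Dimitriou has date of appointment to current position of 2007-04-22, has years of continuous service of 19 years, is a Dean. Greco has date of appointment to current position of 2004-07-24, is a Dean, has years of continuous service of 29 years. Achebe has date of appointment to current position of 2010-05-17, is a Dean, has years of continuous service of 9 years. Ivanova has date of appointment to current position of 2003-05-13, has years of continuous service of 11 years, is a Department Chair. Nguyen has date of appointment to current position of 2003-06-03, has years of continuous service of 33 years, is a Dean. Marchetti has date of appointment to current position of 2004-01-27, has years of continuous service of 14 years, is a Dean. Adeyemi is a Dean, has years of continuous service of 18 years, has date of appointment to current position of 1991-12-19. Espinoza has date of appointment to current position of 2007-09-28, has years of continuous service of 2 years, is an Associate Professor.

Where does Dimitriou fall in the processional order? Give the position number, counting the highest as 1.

By current position: Nguyen, Greco, Moreau, Dimitriou, Adeyemi, Marchetti and Achebe (Dean); then Ivanova (Department Chair); then Espinoza (Associate Professor).
Among Nguyen, Greco, Moreau, Dimitriou, Adeyemi, Marchetti and Achebe, by years of continuous service (higher first): Nguyen (33 years) before Greco (29 years) before Moreau (28 years) before Dimitriou (19 years) before Adeyemi (18 years) before Marchetti (14 years) before Achebe (9 years).
Order: Nguyen, Greco, Moreau, Dimitriou, Adeyemi, Marchetti, Achebe, Ivanova, Espinoza. So position 4.

4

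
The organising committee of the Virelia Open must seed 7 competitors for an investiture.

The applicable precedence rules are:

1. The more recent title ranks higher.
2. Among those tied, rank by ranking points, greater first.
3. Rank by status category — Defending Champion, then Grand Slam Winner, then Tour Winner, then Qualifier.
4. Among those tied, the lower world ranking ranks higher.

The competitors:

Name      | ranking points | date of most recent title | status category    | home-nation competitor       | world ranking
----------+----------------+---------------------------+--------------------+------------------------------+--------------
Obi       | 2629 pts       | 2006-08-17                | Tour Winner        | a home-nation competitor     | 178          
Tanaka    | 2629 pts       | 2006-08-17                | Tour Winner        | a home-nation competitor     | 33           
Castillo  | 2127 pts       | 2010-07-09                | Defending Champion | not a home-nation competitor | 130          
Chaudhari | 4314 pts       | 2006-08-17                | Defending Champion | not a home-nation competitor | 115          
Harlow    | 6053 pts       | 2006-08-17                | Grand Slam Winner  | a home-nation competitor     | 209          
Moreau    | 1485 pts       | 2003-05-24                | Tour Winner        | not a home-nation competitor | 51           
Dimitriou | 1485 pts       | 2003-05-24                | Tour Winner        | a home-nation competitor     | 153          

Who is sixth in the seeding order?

Moreau

By date of most recent title (later first): Castillo (2010-07-09); then Harlow, Chaudhari, Tanaka and Obi (each 2006-08-17); then Moreau and Dimitriou (both 2003-05-24).
Among Harlow, Chaudhari, Tanaka and Obi, by ranking points (higher first): Harlow (6053 pts) before Chaudhari (4314 pts) before Tanaka and Obi (2629 pts).
Tanaka and Obi are each Tour Winner, so the next rule applies.
Among Tanaka and Obi, by world ranking (lower first): Tanaka (33) before Obi (178).
Moreau and Dimitriou both have ranking points 1485 pts, so the next rule applies.
Moreau and Dimitriou are each Tour Winner, so the next rule applies.
Among Moreau and Dimitriou, by world ranking (lower first): Moreau (51) before Dimitriou (153).
Order: Castillo, Harlow, Chaudhari, Tanaka, Obi, Moreau, Dimitriou.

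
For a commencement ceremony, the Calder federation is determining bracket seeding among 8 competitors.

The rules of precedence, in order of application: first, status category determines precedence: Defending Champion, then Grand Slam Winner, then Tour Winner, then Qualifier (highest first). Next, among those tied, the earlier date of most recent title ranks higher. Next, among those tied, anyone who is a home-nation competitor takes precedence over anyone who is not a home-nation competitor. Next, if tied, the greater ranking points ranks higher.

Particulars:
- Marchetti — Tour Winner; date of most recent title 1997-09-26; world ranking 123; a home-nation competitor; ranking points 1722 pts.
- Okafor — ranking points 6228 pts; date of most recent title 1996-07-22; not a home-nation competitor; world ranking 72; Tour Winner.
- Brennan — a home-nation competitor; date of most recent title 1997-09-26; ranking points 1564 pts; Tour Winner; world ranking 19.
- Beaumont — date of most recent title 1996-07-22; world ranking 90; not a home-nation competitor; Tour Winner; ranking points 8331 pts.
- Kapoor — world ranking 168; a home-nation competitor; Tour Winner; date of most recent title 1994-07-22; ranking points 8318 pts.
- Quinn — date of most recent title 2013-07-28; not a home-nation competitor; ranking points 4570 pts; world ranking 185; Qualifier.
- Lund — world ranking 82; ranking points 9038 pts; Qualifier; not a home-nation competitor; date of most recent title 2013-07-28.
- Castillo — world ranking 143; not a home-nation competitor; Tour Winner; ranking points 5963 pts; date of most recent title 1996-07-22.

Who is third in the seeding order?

Okafor

By status category: Kapoor, Beaumont, Okafor, Castillo, Marchetti and Brennan (Tour Winner); then Lund and Quinn (Qualifier).
Among Kapoor, Beaumont, Okafor, Castillo, Marchetti and Brennan, by date of most recent title (earlier first): Kapoor (1994-07-22) before Beaumont, Okafor and Castillo (1996-07-22) before Marchetti and Brennan (1997-09-26).
Beaumont, Okafor and Castillo are each not a home-nation competitor, so the next rule applies.
Among Beaumont, Okafor and Castillo, by ranking points (higher first): Beaumont (8331 pts) before Okafor (6228 pts) before Castillo (5963 pts).
Marchetti and Brennan are each a home-nation competitor, so the next rule applies.
Among Marchetti and Brennan, by ranking points (higher first): Marchetti (1722 pts) before Brennan (1564 pts).
Lund and Quinn both have date of most recent title 2013-07-28, so the next rule applies.
Lund and Quinn are each not a home-nation competitor, so the next rule applies.
Among Lund and Quinn, by ranking points (higher first): Lund (9038 pts) before Quinn (4570 pts).
Order: Kapoor, Beaumont, Okafor, Castillo, Marchetti, Brennan, Lund, Quinn.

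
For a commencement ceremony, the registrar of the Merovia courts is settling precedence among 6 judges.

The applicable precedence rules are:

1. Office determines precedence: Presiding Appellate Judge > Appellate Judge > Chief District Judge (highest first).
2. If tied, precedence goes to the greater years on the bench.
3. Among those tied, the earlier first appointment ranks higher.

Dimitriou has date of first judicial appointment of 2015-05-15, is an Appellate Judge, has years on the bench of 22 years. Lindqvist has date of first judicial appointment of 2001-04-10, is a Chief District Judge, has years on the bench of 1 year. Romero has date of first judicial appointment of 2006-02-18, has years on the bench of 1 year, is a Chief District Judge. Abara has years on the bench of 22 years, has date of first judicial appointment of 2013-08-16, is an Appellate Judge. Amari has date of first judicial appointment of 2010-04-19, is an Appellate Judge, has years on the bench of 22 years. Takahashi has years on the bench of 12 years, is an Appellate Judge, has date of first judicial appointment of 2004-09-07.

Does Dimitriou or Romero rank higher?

Dimitriou

By office: Amari, Abara, Dimitriou and Takahashi (Appellate Judge); then Lindqvist and Romero (Chief District Judge).
Among Amari, Abara, Dimitriou and Takahashi, by years on the bench (higher first): Amari, Abara and Dimitriou (22 years) before Takahashi (12 years).
Among Amari, Abara and Dimitriou, by date of first judicial appointment (earlier first): Amari (2010-04-19) before Abara (2013-08-16) before Dimitriou (2015-05-15).
Lindqvist and Romero both have years on the bench 1 year, so the next rule applies.
Among Lindqvist and Romero, by date of first judicial appointment (earlier first): Lindqvist (2001-04-10) before Romero (2006-02-18).
So Dimitriou takes precedence.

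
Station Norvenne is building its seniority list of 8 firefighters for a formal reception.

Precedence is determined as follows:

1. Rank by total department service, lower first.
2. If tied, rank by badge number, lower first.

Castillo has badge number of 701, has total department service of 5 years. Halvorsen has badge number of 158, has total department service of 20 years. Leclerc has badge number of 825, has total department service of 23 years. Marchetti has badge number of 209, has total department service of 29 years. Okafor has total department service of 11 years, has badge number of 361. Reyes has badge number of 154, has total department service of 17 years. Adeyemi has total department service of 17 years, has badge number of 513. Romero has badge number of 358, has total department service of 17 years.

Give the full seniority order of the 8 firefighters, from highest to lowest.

By total department service (lower first): Castillo (5 years); then Okafor (11 years); then Reyes, Romero and Adeyemi (each 17 years); then Halvorsen (20 years); then Leclerc (23 years); then Marchetti (29 years).
Among Reyes, Romero and Adeyemi, by badge number (lower first): Reyes (154) before Romero (358) before Adeyemi (513).
Full order: Castillo, Okafor, Reyes, Romero, Adeyemi, Halvorsen, Leclerc, Marchetti.

Castillo, Okafor, Reyes, Romero, Adeyemi, Halvorsen, Leclerc, Marchetti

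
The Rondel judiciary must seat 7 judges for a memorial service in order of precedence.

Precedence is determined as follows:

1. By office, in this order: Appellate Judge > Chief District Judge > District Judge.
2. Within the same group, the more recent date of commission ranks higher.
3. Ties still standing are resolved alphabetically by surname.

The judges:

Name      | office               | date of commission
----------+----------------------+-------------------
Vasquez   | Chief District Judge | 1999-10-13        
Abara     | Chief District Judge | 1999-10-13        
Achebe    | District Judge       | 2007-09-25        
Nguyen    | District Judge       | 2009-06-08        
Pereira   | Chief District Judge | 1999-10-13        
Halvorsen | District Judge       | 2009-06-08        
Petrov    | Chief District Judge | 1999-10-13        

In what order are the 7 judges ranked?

Abara, Pereira, Petrov, Vasquez, Halvorsen, Nguyen, Achebe

By office: Abara, Pereira, Petrov and Vasquez (Chief District Judge); then Halvorsen, Nguyen and Achebe (District Judge).
Abara, Pereira, Petrov and Vasquez all have date of commission 1999-10-13, so the next rule applies.
Among Abara, Pereira, Petrov and Vasquez, alphabetically by surname: Abara before Pereira before Petrov before Vasquez.
Among Halvorsen, Nguyen and Achebe, by date of commission (later first): Halvorsen and Nguyen (2009-06-08) before Achebe (2007-09-25).
Among Halvorsen and Nguyen, alphabetically by surname: Halvorsen before Nguyen.
Full order: Abara, Pereira, Petrov, Vasquez, Halvorsen, Nguyen, Achebe.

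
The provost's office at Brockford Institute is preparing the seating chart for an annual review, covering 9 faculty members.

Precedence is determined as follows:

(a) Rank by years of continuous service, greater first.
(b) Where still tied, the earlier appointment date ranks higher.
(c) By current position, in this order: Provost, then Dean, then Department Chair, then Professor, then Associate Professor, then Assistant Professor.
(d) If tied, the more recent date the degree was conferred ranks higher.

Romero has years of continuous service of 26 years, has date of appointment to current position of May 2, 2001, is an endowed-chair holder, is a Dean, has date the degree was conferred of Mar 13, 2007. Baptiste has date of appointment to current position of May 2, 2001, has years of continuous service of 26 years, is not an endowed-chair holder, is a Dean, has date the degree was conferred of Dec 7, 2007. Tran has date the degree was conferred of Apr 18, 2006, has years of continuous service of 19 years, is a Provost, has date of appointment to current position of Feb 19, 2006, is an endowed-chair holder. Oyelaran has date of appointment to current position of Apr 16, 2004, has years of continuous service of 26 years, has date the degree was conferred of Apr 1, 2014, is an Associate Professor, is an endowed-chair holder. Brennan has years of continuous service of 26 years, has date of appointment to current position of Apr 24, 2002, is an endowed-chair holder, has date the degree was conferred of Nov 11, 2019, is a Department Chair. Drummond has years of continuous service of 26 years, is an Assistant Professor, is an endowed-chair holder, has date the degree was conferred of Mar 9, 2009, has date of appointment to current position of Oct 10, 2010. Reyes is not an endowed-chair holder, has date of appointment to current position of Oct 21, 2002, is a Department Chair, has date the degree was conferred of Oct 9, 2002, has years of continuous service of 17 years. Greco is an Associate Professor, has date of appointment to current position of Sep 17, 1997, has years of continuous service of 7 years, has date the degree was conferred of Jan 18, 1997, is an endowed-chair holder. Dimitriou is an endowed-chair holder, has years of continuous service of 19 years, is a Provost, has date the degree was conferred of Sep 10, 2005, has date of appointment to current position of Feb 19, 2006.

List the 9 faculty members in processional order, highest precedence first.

By years of continuous service (higher first): Baptiste, Romero, Brennan, Oyelaran and Drummond (each 26 years); then Tran and Dimitriou (both 19 years); then Reyes (17 years); then Greco (7 years).
Among Baptiste, Romero, Brennan, Oyelaran and Drummond, by date of appointment to current position (earlier first): Baptiste and Romero (May 2, 2001) before Brennan (Apr 24, 2002) before Oyelaran (Apr 16, 2004) before Drummond (Oct 10, 2010).
Baptiste and Romero are each Dean, so the next rule applies.
Among Baptiste and Romero, by date the degree was conferred (later first): Baptiste (Dec 7, 2007) before Romero (Mar 13, 2007).
Tran and Dimitriou both have date of appointment to current position Feb 19, 2006, so the next rule applies.
Tran and Dimitriou are each Provost, so the next rule applies.
Among Tran and Dimitriou, by date the degree was conferred (later first): Tran (Apr 18, 2006) before Dimitriou (Sep 10, 2005).
Full order: Baptiste, Romero, Brennan, Oyelaran, Drummond, Tran, Dimitriou, Reyes, Greco.

Baptiste, Romero, Brennan, Oyelaran, Drummond, Tran, Dimitriou, Reyes, Greco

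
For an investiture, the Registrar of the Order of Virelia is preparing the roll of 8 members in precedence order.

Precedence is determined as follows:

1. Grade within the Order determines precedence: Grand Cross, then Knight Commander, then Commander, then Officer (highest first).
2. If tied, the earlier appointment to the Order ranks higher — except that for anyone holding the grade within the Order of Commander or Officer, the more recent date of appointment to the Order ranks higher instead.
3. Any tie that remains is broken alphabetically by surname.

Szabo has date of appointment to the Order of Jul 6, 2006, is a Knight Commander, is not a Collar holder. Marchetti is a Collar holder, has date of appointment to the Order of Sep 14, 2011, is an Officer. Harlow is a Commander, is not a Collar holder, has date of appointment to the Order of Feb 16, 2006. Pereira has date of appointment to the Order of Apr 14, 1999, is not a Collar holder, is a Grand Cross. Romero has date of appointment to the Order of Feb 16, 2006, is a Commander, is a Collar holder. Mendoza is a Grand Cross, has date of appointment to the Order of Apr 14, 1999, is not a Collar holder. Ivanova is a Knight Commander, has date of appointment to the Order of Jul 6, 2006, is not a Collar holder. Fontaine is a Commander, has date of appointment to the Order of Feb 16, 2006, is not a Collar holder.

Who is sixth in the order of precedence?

Harlow

By grade within the Order: Mendoza and Pereira (Grand Cross); then Ivanova and Szabo (Knight Commander); then Fontaine, Harlow and Romero (Commander); then Marchetti (Officer).
Mendoza and Pereira both have date of appointment to the Order Apr 14, 1999, so the next rule applies.
Among Mendoza and Pereira, alphabetically by surname: Mendoza before Pereira.
Ivanova and Szabo both have date of appointment to the Order Jul 6, 2006, so the next rule applies.
Among Ivanova and Szabo, alphabetically by surname: Ivanova before Szabo.
Fontaine, Harlow and Romero all have date of appointment to the Order Feb 16, 2006, so the next rule applies.
Among Fontaine, Harlow and Romero, alphabetically by surname: Fontaine before Harlow before Romero.
Order: Mendoza, Pereira, Ivanova, Szabo, Fontaine, Harlow, Romero, Marchetti.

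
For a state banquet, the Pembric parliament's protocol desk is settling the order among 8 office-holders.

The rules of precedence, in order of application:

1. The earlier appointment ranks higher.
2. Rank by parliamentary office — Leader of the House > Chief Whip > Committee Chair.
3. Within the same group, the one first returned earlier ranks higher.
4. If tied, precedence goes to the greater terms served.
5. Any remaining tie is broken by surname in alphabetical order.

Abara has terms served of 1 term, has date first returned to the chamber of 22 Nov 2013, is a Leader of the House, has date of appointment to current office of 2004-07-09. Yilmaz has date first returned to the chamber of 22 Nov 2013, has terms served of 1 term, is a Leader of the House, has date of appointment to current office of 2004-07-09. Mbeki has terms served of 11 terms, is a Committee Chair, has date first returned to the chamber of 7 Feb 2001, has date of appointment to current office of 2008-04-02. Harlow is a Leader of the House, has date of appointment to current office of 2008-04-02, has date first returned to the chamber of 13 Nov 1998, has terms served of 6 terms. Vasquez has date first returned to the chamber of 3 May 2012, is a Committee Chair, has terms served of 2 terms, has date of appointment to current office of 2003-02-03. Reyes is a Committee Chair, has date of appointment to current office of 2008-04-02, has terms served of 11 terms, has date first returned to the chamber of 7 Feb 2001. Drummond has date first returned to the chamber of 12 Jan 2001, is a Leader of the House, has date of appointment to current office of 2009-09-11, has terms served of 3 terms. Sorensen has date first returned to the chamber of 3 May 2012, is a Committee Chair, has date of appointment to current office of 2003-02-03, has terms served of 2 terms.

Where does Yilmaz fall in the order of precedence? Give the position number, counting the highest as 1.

4

By date of appointment to current office (earlier first): Sorensen and Vasquez (both 2003-02-03); then Abara and Yilmaz (both 2004-07-09); then Harlow, Mbeki and Reyes (each 2008-04-02); then Drummond (2009-09-11).
Sorensen and Vasquez are each Committee Chair, so the next rule applies.
Sorensen and Vasquez both have date first returned to the chamber 3 May 2012, so the next rule applies.
Sorensen and Vasquez both have terms served 2 terms, so the next rule applies.
Among Sorensen and Vasquez, alphabetically by surname: Sorensen before Vasquez.
Abara and Yilmaz are each Leader of the House, so the next rule applies.
Abara and Yilmaz both have date first returned to the chamber 22 Nov 2013, so the next rule applies.
Abara and Yilmaz both have terms served 1 term, so the next rule applies.
Among Abara and Yilmaz, alphabetically by surname: Abara before Yilmaz.
Among Harlow, Mbeki and Reyes, by parliamentary office: Harlow (Leader of the House) before Mbeki and Reyes (Committee Chair).
Mbeki and Reyes both have date first returned to the chamber 7 Feb 2001, so the next rule applies.
Mbeki and Reyes both have terms served 11 terms, so the next rule applies.
Among Mbeki and Reyes, alphabetically by surname: Mbeki before Reyes.
Order: Sorensen, Vasquez, Abara, Yilmaz, Harlow, Mbeki, Reyes, Drummond. So position 4.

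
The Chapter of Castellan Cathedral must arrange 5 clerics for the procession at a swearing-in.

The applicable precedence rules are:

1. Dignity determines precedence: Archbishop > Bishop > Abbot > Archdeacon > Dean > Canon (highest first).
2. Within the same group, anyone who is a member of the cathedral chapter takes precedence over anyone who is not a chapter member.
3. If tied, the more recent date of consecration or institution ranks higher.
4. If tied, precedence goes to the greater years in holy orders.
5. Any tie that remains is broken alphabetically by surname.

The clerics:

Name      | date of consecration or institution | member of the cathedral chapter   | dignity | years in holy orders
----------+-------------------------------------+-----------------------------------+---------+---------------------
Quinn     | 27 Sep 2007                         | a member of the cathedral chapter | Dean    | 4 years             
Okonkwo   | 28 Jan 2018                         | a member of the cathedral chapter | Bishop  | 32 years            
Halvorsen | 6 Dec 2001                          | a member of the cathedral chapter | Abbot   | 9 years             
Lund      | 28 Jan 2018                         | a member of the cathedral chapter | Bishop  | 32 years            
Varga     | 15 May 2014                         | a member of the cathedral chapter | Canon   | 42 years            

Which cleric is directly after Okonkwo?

By dignity: Lund and Okonkwo (Bishop); then Halvorsen (Abbot); then Quinn (Dean); then Varga (Canon).
Lund and Okonkwo are each a member of the cathedral chapter, so the next rule applies.
Lund and Okonkwo both have date of consecration or institution 28 Jan 2018, so the next rule applies.
Lund and Okonkwo both have years in holy orders 32 years, so the next rule applies.
Among Lund and Okonkwo, alphabetically by surname: Lund before Okonkwo.
Order: Lund, Okonkwo, Halvorsen, Quinn, Varga.

Halvorsen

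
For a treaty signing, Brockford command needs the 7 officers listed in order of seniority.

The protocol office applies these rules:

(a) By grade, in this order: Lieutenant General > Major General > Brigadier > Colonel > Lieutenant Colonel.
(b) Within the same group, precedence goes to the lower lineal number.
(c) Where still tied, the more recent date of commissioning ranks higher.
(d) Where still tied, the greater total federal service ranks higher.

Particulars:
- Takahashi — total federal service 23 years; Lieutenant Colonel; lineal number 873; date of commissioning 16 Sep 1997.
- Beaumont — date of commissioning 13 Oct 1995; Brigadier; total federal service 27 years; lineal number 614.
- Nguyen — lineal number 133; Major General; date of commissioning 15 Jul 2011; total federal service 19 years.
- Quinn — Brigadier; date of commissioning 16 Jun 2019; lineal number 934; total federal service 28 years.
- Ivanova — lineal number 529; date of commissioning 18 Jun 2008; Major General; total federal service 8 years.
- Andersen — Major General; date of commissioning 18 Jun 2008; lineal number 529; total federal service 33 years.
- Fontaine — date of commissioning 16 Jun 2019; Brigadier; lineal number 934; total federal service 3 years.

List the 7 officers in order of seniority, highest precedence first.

Nguyen, Andersen, Ivanova, Beaumont, Quinn, Fontaine, Takahashi

By grade: Nguyen, Andersen and Ivanova (Major General); then Beaumont, Quinn and Fontaine (Brigadier); then Takahashi (Lieutenant Colonel).
Among Nguyen, Andersen and Ivanova, by lineal number (lower first): Nguyen (133) before Andersen and Ivanova (529).
Andersen and Ivanova both have date of commissioning 18 Jun 2008, so the next rule applies.
Among Andersen and Ivanova, by total federal service (higher first): Andersen (33 years) before Ivanova (8 years).
Among Beaumont, Quinn and Fontaine, by lineal number (lower first): Beaumont (614) before Quinn and Fontaine (934).
Quinn and Fontaine both have date of commissioning 16 Jun 2019, so the next rule applies.
Among Quinn and Fontaine, by total federal service (higher first): Quinn (28 years) before Fontaine (3 years).
Full order: Nguyen, Andersen, Ivanova, Beaumont, Quinn, Fontaine, Takahashi.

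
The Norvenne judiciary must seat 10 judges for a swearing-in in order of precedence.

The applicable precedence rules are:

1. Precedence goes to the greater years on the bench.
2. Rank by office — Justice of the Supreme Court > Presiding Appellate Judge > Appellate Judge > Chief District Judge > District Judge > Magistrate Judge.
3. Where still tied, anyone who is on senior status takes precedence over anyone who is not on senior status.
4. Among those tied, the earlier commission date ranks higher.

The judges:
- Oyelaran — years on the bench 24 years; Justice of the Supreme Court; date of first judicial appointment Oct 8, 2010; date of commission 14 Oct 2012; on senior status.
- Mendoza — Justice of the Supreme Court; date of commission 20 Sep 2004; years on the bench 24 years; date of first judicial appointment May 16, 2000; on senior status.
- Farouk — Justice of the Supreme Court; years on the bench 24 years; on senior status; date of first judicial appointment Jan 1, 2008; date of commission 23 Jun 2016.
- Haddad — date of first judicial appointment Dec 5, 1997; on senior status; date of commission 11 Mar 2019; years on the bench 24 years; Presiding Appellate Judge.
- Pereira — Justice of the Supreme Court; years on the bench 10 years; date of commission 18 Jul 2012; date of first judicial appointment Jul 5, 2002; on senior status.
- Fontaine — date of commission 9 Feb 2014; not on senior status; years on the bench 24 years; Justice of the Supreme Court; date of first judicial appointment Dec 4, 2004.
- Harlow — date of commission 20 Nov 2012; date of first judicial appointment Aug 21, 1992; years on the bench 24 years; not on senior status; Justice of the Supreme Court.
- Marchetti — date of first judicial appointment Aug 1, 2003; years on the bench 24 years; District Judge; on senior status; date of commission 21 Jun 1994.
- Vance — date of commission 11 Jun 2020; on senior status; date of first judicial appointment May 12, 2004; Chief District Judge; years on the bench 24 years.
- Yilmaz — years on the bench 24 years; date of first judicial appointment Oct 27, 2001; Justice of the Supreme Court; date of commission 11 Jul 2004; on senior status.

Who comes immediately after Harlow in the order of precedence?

Fontaine

By years on the bench (higher first): Yilmaz, Mendoza, Oyelaran, Farouk, Harlow, Fontaine, Haddad, Vance and Marchetti (each 24 years); then Pereira (10 years).
Among Yilmaz, Mendoza, Oyelaran, Farouk, Harlow, Fontaine, Haddad, Vance and Marchetti, by office: Yilmaz, Mendoza, Oyelaran, Farouk, Harlow and Fontaine (Justice of the Supreme Court) before Haddad (Presiding Appellate Judge) before Vance (Chief District Judge) before Marchetti (District Judge).
Among Yilmaz, Mendoza, Oyelaran, Farouk, Harlow and Fontaine, on senior status before not on senior status: Yilmaz, Mendoza, Oyelaran and Farouk (on senior status) before Harlow and Fontaine (not on senior status).
Among Yilmaz, Mendoza, Oyelaran and Farouk, by date of commission (earlier first): Yilmaz (11 Jul 2004) before Mendoza (20 Sep 2004) before Oyelaran (14 Oct 2012) before Farouk (23 Jun 2016).
Among Harlow and Fontaine, by date of commission (earlier first): Harlow (20 Nov 2012) before Fontaine (9 Feb 2014).
Order: Yilmaz, Mendoza, Oyelaran, Farouk, Harlow, Fontaine, Haddad, Vance, Marchetti, Pereira.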